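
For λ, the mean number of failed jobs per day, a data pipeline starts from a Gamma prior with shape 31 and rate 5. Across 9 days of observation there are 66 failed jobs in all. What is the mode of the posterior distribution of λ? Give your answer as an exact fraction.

48/7

Total count 66 over total exposure 9 days.
Gamma(α, β) with Poisson data over total exposure Σt gives posterior Gamma(α+Σx, β+Σt) = Gamma(97, 14).
Posterior mode = (α'−1)/β' = 96/14 = 48/7.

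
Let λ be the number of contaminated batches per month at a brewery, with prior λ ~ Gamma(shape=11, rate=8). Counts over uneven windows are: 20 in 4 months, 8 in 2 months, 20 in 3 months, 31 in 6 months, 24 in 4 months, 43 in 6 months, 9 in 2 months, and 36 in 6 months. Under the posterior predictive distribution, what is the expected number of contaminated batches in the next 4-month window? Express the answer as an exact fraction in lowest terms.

808/41

Total count: 20 + 8 + 20 + 31 + 24 + 43 + 9 + 36 = 191.
Total exposure: 4 + 2 + 3 + 6 + 4 + 6 + 2 + 6 = 33 months.
Posterior: α' = 11 + 191 = 202, β' = 8 + 33 = 41.
Predictive mean over a 4-month window = T·E[λ|data] = 4·202/41 = 808/41.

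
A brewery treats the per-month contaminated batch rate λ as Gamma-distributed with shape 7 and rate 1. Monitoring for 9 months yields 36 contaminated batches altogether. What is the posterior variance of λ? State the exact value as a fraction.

43/100

Total count 36 over total exposure 9 months.
Posterior: α' = 7 + 36 = 43, β' = 1 + 9 = 10.
Posterior variance = α'/β'² = 43/100.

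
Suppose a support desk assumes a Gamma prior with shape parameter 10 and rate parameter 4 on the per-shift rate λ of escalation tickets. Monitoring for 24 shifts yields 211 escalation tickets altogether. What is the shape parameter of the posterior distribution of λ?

Total count 211 over total exposure 24 shifts.
By Gamma–Poisson conjugacy, the posterior is Gamma(α + Σx, β + Σt) = Gamma(10 + 211, 4 + 24) = Gamma(221, 28).

221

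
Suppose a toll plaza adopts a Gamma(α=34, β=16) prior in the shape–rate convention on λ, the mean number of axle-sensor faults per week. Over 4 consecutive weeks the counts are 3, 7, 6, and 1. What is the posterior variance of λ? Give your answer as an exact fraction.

51/400

Total count: 3 + 7 + 6 + 1 = 17.
Total exposure: 4 weeks.
The Gamma prior is conjugate for the Poisson rate, so λ | data ~ Gamma(34+17, 16+4) = Gamma(51, 20).
Posterior variance = α'/β'² = 51/400.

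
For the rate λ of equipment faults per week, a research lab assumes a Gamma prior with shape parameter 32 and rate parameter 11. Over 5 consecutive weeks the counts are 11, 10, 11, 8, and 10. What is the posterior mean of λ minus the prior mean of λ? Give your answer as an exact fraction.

195/88

Total count: 11 + 10 + 11 + 8 + 10 = 50.
Total exposure: 5 weeks.
Posterior: α' = 32 + 50 = 82, β' = 11 + 5 = 16.
Posterior mean = 82/16 = 41/8; prior mean = 32/11 = 32/11. Difference = 41/8 − 32/11 = 195/88.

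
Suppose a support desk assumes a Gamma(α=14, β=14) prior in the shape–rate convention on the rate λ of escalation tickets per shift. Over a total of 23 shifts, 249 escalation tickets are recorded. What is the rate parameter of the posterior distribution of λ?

37

Total count 249 over total exposure 23 shifts.
The Gamma prior is conjugate for the Poisson rate, so λ | data ~ Gamma(14+249, 14+23) = Gamma(263, 37).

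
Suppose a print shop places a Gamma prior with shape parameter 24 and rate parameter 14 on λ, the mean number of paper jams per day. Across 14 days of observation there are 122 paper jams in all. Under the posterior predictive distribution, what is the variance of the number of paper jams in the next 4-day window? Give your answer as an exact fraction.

1168/49

Total count 122 over total exposure 14 days.
Conjugate update: add total count to the shape and total exposure to the rate, giving Gamma(146, 28).
The posterior predictive for a window of length T is Negative Binomial with variance T·α'·(β'+T)/β'² = 4·146·32/784 = 1168/49.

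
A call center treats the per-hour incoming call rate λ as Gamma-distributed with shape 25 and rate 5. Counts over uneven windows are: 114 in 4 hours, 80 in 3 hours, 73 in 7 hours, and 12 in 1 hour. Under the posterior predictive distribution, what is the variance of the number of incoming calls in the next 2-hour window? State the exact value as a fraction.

836/25

Total count: 114 + 80 + 73 + 12 = 279.
Total exposure: 4 + 3 + 7 + 1 = 15 hours.
Posterior: α' = 25 + 279 = 304, β' = 5 + 15 = 20.
The posterior predictive for a window of length T is Negative Binomial with variance T·α'·(β'+T)/β'² = 2·304·22/400 = 836/25.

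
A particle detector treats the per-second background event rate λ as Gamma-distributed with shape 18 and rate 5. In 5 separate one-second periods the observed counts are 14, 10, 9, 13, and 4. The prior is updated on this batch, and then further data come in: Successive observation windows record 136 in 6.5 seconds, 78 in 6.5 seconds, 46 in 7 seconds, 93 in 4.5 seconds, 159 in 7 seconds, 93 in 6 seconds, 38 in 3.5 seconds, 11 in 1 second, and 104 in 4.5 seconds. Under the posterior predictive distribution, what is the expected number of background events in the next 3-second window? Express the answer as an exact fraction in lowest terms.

Total count: 14 + 10 + 9 + 13 + 4 = 50.
Total exposure: 5 seconds.
After the first batch: Gamma(18 + 50, 5 + 5) = Gamma(68, 10).
Total count: 136 + 78 + 46 + 93 + 159 + 93 + 38 + 11 + 104 = 758.
Total exposure: 6.5 + 6.5 + 7 + 4.5 + 7 + 6 + 3.5 + 1 + 4.5 = 46.5 seconds.
After the second batch: Gamma(68 + 758, 10 + 46.5) = Gamma(826, 113/2).
Predictive mean over a 3-second window = T·E[λ|data] = 3·826/(113/2) = 4956/113.

4956/113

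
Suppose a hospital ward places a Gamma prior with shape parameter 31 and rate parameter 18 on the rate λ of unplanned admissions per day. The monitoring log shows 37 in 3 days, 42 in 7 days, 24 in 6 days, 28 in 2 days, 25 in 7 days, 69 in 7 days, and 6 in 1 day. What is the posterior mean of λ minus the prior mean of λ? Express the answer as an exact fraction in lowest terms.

Total count: 37 + 42 + 24 + 28 + 25 + 69 + 6 = 231.
Total exposure: 3 + 7 + 6 + 2 + 7 + 7 + 1 = 33 days.
The Gamma prior is conjugate for the Poisson rate, so λ | data ~ Gamma(31+231, 18+33) = Gamma(262, 51).
Posterior mean = 262/51 = 262/51; prior mean = 31/18 = 31/18. Difference = 262/51 − 31/18 = 1045/306.

1045/306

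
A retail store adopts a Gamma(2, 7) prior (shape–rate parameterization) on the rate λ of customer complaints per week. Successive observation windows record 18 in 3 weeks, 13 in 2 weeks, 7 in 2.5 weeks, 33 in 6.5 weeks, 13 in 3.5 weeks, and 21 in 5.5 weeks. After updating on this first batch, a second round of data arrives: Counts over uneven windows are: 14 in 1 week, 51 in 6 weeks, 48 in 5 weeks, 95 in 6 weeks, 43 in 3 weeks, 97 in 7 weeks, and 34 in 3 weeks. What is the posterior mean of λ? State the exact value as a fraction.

Total count: 18 + 13 + 7 + 33 + 13 + 21 = 105.
Total exposure: 3 + 2 + 2.5 + 6.5 + 3.5 + 5.5 = 23 weeks.
After the first batch: Gamma(2 + 105, 7 + 23) = Gamma(107, 30).
Total count: 14 + 51 + 48 + 95 + 43 + 97 + 34 = 382.
Total exposure: 1 + 6 + 5 + 6 + 3 + 7 + 3 = 31 weeks.
After the second batch: Gamma(107 + 382, 30 + 31) = Gamma(489, 61).
Posterior mean = α'/β' = 489/61.

489/61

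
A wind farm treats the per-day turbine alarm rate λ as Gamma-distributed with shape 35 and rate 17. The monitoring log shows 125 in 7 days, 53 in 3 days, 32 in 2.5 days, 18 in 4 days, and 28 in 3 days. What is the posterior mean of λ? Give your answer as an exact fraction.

582/73

Total count: 125 + 53 + 32 + 18 + 28 = 256.
Total exposure: 7 + 3 + 2.5 + 4 + 3 = 19.5 days.
Conjugate update: add total count to the shape and total exposure to the rate, giving Gamma(291, 73/2).
Posterior mean = α'/β' = 291/(73/2) = 582/73.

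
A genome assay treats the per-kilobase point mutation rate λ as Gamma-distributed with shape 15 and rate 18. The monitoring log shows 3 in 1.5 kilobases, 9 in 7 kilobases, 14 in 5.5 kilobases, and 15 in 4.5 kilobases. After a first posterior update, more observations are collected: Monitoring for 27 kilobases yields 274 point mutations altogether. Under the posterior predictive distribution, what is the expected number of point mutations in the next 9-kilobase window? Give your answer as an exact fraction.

Total count: 3 + 9 + 14 + 15 = 41.
Total exposure: 1.5 + 7 + 5.5 + 4.5 = 18.5 kilobases.
After the first batch: Gamma(15 + 41, 18 + 18.5) = Gamma(56, 73/2).
Total count 274 over total exposure 27 kilobases.
After the second batch: Gamma(56 + 274, 73/2 + 27) = Gamma(330, 127/2).
Predictive mean over a 9-kilobase window = T·E[λ|data] = 9·330/(127/2) = 5940/127.

5940/127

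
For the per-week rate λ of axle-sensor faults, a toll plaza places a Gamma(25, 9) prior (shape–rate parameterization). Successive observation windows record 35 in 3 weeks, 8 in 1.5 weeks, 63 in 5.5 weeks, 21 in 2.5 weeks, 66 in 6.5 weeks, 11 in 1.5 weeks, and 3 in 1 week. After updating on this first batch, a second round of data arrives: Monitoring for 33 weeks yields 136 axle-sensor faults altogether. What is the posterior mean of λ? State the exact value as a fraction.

Total count: 35 + 8 + 63 + 21 + 66 + 11 + 3 = 207.
Total exposure: 3 + 1.5 + 5.5 + 2.5 + 6.5 + 1.5 + 1 = 21.5 weeks.
After the first batch: Gamma(25 + 207, 9 + 21.5) = Gamma(232, 61/2).
Total count 136 over total exposure 33 weeks.
After the second batch: Gamma(232 + 136, 61/2 + 33) = Gamma(368, 127/2).
Posterior mean = α'/β' = 368/(127/2) = 736/127.

736/127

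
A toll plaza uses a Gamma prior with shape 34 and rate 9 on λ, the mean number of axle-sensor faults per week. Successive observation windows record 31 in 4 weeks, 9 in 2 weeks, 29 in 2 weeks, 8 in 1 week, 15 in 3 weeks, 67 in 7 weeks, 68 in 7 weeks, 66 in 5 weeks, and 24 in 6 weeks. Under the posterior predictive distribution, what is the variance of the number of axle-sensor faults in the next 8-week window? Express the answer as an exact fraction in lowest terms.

Total count: 31 + 9 + 29 + 8 + 15 + 67 + 68 + 66 + 24 = 317.
Total exposure: 4 + 2 + 2 + 1 + 3 + 7 + 7 + 5 + 6 = 37 weeks.
By Gamma–Poisson conjugacy, the posterior is Gamma(α + Σx, β + Σt) = Gamma(34 + 317, 9 + 37) = Gamma(351, 46).
The posterior predictive for a window of length T is Negative Binomial with variance T·α'·(β'+T)/β'² = 8·351·54/2116 = 37908/529.

37908/529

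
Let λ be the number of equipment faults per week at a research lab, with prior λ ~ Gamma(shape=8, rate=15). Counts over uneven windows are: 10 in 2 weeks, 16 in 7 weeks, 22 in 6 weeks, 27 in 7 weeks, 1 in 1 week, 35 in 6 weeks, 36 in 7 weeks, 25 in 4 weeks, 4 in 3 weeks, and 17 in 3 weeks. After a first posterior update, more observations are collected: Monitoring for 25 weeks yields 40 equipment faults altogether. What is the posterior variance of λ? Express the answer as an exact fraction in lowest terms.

241/7396

Total count: 10 + 16 + 22 + 27 + 1 + 35 + 36 + 25 + 4 + 17 = 193.
Total exposure: 2 + 7 + 6 + 7 + 1 + 6 + 7 + 4 + 3 + 3 = 46 weeks.
After the first batch: Gamma(8 + 193, 15 + 46) = Gamma(201, 61).
Total count 40 over total exposure 25 weeks.
After the second batch: Gamma(201 + 40, 61 + 25) = Gamma(241, 86).
Posterior variance = α'/β'² = 241/7396.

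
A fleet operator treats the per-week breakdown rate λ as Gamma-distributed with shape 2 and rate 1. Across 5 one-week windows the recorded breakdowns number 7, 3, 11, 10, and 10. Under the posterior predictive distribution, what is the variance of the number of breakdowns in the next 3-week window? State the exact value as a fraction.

129/4

Total count: 7 + 3 + 11 + 10 + 10 = 41.
Total exposure: 5 weeks.
Gamma(α, β) with Poisson data over total exposure Σt gives posterior Gamma(α+Σx, β+Σt) = Gamma(43, 6).
The posterior predictive for a window of length T is Negative Binomial with variance T·α'·(β'+T)/β'² = 3·43·9/36 = 129/4.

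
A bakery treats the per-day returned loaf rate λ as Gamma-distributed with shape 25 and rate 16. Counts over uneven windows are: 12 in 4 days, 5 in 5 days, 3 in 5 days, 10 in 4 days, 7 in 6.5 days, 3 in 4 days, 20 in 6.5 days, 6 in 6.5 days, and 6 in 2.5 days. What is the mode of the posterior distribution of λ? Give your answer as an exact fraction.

8/5

Total count: 12 + 5 + 3 + 10 + 7 + 3 + 20 + 6 + 6 = 72.
Total exposure: 4 + 5 + 5 + 4 + 6.5 + 4 + 6.5 + 6.5 + 2.5 = 44 days.
The Gamma prior is conjugate for the Poisson rate, so λ | data ~ Gamma(25+72, 16+44) = Gamma(97, 60).
Posterior mode = (α'−1)/β' = 96/60 = 8/5.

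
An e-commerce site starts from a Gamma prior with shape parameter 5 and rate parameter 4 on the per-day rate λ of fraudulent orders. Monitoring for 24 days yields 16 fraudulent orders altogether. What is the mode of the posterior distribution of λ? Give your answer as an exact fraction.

Total count 16 over total exposure 24 days.
Conjugate update: add total count to the shape and total exposure to the rate, giving Gamma(21, 28).
Posterior mode = (α'−1)/β' = 20/28 = 5/7.

5/7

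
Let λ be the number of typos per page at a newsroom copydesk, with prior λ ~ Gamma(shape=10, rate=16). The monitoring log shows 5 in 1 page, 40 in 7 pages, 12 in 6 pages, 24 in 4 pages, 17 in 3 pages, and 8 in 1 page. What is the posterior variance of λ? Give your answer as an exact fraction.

Total count: 5 + 40 + 12 + 24 + 17 + 8 = 106.
Total exposure: 1 + 7 + 6 + 4 + 3 + 1 = 22 pages.
Posterior: α' = 10 + 106 = 116, β' = 16 + 22 = 38.
Posterior variance = α'/β'² = 116/1444 = 29/361.

29/361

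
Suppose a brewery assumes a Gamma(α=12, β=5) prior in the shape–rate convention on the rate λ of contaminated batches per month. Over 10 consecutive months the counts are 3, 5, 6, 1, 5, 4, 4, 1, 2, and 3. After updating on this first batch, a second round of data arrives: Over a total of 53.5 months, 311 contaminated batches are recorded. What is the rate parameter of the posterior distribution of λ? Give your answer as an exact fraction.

Total count: 3 + 5 + 6 + 1 + 5 + 4 + 4 + 1 + 2 + 3 = 34.
Total exposure: 10 months.
After the first batch: Gamma(12 + 34, 5 + 10) = Gamma(46, 15).
Total count 311 over total exposure 53.5 months.
After the second batch: Gamma(46 + 311, 15 + 53.5) = Gamma(357, 137/2).

137/2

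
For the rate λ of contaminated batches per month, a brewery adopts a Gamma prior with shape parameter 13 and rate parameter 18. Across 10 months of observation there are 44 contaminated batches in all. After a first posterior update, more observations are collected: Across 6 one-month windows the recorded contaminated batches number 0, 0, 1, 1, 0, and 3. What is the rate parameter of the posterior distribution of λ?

34

Total count 44 over total exposure 10 months.
After the first batch: Gamma(13 + 44, 18 + 10) = Gamma(57, 28).
Total count: 0 + 0 + 1 + 1 + 0 + 3 = 5.
Total exposure: 6 months.
After the second batch: Gamma(57 + 5, 28 + 6) = Gamma(62, 34).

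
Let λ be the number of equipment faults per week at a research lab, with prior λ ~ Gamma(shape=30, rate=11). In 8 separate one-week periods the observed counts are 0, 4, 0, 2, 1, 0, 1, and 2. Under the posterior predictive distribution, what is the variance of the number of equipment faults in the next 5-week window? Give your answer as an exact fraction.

Total count: 0 + 4 + 0 + 2 + 1 + 0 + 1 + 2 = 10.
Total exposure: 8 weeks.
The Gamma prior is conjugate for the Poisson rate, so λ | data ~ Gamma(30+10, 11+8) = Gamma(40, 19).
The posterior predictive for a window of length T is Negative Binomial with variance T·α'·(β'+T)/β'² = 5·40·24/361 = 4800/361.

4800/361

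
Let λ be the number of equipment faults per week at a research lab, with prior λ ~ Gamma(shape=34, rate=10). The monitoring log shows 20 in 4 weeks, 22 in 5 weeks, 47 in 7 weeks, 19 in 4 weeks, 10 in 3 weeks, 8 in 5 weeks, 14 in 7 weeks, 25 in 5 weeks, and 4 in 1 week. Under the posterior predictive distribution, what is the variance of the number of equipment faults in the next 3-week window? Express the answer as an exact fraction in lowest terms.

3654/289

Total count: 20 + 22 + 47 + 19 + 10 + 8 + 14 + 25 + 4 = 169.
Total exposure: 4 + 5 + 7 + 4 + 3 + 5 + 7 + 5 + 1 = 41 weeks.
By Gamma–Poisson conjugacy, the posterior is Gamma(α + Σx, β + Σt) = Gamma(34 + 169, 10 + 41) = Gamma(203, 51).
The posterior predictive for a window of length T is Negative Binomial with variance T·α'·(β'+T)/β'² = 3·203·54/2601 = 3654/289.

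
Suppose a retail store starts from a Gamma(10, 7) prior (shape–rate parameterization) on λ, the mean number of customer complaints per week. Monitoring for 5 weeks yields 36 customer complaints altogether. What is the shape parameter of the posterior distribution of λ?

46

Total count 36 over total exposure 5 weeks.
Posterior: α' = 10 + 36 = 46, β' = 7 + 5 = 12.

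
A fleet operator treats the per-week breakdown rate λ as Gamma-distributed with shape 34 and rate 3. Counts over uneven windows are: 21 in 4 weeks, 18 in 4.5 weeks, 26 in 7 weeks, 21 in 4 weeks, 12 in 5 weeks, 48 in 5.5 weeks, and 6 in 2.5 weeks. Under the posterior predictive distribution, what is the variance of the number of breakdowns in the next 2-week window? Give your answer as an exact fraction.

Total count: 21 + 18 + 26 + 21 + 12 + 48 + 6 = 152.
Total exposure: 4 + 4.5 + 7 + 4 + 5 + 5.5 + 2.5 = 32.5 weeks.
Gamma(α, β) with Poisson data over total exposure Σt gives posterior Gamma(α+Σx, β+Σt) = Gamma(186, 71/2).
The posterior predictive for a window of length T is Negative Binomial with variance T·α'·(β'+T)/β'² = 2·186·(75/2)/(5041/4) = 55800/5041.

55800/5041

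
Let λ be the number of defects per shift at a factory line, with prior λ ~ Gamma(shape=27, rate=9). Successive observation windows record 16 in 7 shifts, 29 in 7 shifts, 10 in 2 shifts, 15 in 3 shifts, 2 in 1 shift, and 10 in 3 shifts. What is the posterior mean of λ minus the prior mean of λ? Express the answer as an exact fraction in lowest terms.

13/32

Total count: 16 + 29 + 10 + 15 + 2 + 10 = 82.
Total exposure: 7 + 7 + 2 + 3 + 1 + 3 = 23 shifts.
The Gamma prior is conjugate for the Poisson rate, so λ | data ~ Gamma(27+82, 9+23) = Gamma(109, 32).
Posterior mean = 109/32 = 109/32; prior mean = 27/9 = 3. Difference = 109/32 − 3 = 13/32.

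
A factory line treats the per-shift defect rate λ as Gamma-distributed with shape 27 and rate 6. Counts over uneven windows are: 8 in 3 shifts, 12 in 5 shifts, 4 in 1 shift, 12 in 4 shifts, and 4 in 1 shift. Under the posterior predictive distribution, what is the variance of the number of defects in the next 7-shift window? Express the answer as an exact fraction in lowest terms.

12663/400

Total count: 8 + 12 + 4 + 12 + 4 = 40.
Total exposure: 3 + 5 + 1 + 4 + 1 = 14 shifts.
Gamma(α, β) with Poisson data over total exposure Σt gives posterior Gamma(α+Σx, β+Σt) = Gamma(67, 20).
The posterior predictive for a window of length T is Negative Binomial with variance T·α'·(β'+T)/β'² = 7·67·27/400 = 12663/400.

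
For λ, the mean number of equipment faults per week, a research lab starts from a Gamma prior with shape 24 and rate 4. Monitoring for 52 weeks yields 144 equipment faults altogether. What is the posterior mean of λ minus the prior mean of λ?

Total count 144 over total exposure 52 weeks.
Conjugate update: add total count to the shape and total exposure to the rate, giving Gamma(168, 56).
Posterior mean = 168/56 = 3; prior mean = 24/4 = 6. Difference = 3 − 6 = -3.

-3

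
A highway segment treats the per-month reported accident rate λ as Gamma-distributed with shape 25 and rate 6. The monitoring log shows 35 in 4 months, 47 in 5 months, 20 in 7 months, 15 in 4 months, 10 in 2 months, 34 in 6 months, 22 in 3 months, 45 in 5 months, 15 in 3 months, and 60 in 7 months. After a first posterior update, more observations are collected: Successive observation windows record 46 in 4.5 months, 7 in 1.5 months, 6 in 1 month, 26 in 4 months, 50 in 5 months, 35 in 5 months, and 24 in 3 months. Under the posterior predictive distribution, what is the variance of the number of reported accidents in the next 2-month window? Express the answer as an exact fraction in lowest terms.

Total count: 35 + 47 + 20 + 15 + 10 + 34 + 22 + 45 + 15 + 60 = 303.
Total exposure: 4 + 5 + 7 + 4 + 2 + 6 + 3 + 5 + 3 + 7 = 46 months.
After the first batch: Gamma(25 + 303, 6 + 46) = Gamma(328, 52).
Total count: 46 + 7 + 6 + 26 + 50 + 35 + 24 = 194.
Total exposure: 4.5 + 1.5 + 1 + 4 + 5 + 5 + 3 = 24 months.
After the second batch: Gamma(328 + 194, 52 + 24) = Gamma(522, 76).
The posterior predictive for a window of length T is Negative Binomial with variance T·α'·(β'+T)/β'² = 2·522·78/5776 = 10179/722.

10179/722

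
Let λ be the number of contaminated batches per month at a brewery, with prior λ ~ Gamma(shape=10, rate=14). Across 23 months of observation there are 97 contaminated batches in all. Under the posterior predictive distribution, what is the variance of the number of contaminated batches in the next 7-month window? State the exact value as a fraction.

Total count 97 over total exposure 23 months.
By Gamma–Poisson conjugacy, the posterior is Gamma(α + Σx, β + Σt) = Gamma(10 + 97, 14 + 23) = Gamma(107, 37).
The posterior predictive for a window of length T is Negative Binomial with variance T·α'·(β'+T)/β'² = 7·107·44/1369 = 32956/1369.

32956/1369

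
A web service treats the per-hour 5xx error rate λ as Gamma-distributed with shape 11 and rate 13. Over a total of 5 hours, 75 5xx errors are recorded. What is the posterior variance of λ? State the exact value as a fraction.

Total count 75 over total exposure 5 hours.
Gamma(α, β) with Poisson data over total exposure Σt gives posterior Gamma(α+Σx, β+Σt) = Gamma(86, 18).
Posterior variance = α'/β'² = 86/324 = 43/162.

43/162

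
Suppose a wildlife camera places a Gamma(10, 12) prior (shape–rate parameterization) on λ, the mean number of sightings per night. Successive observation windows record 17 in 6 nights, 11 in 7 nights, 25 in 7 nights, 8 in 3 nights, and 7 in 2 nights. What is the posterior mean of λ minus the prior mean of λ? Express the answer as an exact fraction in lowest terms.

Total count: 17 + 11 + 25 + 8 + 7 = 68.
Total exposure: 6 + 7 + 7 + 3 + 2 = 25 nights.
By Gamma–Poisson conjugacy, the posterior is Gamma(α + Σx, β + Σt) = Gamma(10 + 68, 12 + 25) = Gamma(78, 37).
Posterior mean = 78/37 = 78/37; prior mean = 10/12 = 5/6. Difference = 78/37 − 5/6 = 283/222.

283/222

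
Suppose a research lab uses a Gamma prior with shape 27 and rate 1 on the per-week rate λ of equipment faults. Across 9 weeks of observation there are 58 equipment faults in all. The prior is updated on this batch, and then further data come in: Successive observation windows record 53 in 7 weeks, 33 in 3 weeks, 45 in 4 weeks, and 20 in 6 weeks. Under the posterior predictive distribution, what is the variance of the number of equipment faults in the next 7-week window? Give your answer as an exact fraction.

Total count 58 over total exposure 9 weeks.
After the first batch: Gamma(27 + 58, 1 + 9) = Gamma(85, 10).
Total count: 53 + 33 + 45 + 20 = 151.
Total exposure: 7 + 3 + 4 + 6 = 20 weeks.
After the second batch: Gamma(85 + 151, 10 + 20) = Gamma(236, 30).
The posterior predictive for a window of length T is Negative Binomial with variance T·α'·(β'+T)/β'² = 7·236·37/900 = 15281/225.

15281/225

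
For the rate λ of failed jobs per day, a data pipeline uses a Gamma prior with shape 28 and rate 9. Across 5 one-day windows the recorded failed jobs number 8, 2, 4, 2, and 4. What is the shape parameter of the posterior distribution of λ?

Total count: 8 + 2 + 4 + 2 + 4 = 20.
Total exposure: 5 days.
The Gamma prior is conjugate for the Poisson rate, so λ | data ~ Gamma(28+20, 9+5) = Gamma(48, 14).

48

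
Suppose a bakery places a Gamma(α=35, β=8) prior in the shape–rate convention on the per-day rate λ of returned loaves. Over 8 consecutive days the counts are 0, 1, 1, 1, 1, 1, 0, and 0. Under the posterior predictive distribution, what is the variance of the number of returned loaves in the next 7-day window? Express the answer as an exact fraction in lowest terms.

805/32

Total count: 0 + 1 + 1 + 1 + 1 + 1 + 0 + 0 = 5.
Total exposure: 8 days.
Conjugate update: add total count to the shape and total exposure to the rate, giving Gamma(40, 16).
The posterior predictive for a window of length T is Negative Binomial with variance T·α'·(β'+T)/β'² = 7·40·23/256 = 805/32.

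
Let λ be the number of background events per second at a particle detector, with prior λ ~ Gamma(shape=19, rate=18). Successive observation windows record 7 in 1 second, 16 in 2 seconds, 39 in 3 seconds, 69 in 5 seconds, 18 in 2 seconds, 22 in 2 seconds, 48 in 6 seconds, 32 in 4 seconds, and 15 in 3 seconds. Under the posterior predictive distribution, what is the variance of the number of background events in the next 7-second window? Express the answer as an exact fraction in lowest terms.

Total count: 7 + 16 + 39 + 69 + 18 + 22 + 48 + 32 + 15 = 266.
Total exposure: 1 + 2 + 3 + 5 + 2 + 2 + 6 + 4 + 3 = 28 seconds.
Posterior: α' = 19 + 266 = 285, β' = 18 + 28 = 46.
The posterior predictive for a window of length T is Negative Binomial with variance T·α'·(β'+T)/β'² = 7·285·53/2116 = 105735/2116.

105735/2116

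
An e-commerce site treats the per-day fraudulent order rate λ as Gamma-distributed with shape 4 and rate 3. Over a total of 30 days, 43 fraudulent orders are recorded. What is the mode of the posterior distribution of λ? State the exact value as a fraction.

Total count 43 over total exposure 30 days.
By Gamma–Poisson conjugacy, the posterior is Gamma(α + Σx, β + Σt) = Gamma(4 + 43, 3 + 30) = Gamma(47, 33).
Posterior mode = (α'−1)/β' = 46/33.

46/33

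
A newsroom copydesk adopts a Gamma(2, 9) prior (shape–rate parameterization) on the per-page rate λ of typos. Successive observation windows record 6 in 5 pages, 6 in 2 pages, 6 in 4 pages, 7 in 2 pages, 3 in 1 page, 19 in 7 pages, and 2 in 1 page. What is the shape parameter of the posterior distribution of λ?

51

Total count: 6 + 6 + 6 + 7 + 3 + 19 + 2 = 49.
Total exposure: 5 + 2 + 4 + 2 + 1 + 7 + 1 = 22 pages.
Posterior: α' = 2 + 49 = 51, β' = 9 + 22 = 31.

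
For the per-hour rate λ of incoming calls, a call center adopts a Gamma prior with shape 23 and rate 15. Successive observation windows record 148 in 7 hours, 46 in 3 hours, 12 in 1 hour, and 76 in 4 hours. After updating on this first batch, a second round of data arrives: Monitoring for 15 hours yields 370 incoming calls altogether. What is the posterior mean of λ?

Total count: 148 + 46 + 12 + 76 = 282.
Total exposure: 7 + 3 + 1 + 4 = 15 hours.
After the first batch: Gamma(23 + 282, 15 + 15) = Gamma(305, 30).
Total count 370 over total exposure 15 hours.
After the second batch: Gamma(305 + 370, 30 + 15) = Gamma(675, 45).
Posterior mean = α'/β' = 675/45 = 15.

15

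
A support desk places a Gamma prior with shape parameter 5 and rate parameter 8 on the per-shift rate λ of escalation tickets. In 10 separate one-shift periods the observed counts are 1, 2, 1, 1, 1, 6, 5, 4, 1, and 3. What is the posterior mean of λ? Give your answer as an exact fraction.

5/3

Total count: 1 + 2 + 1 + 1 + 1 + 6 + 5 + 4 + 1 + 3 = 25.
Total exposure: 10 shifts.
Conjugate update: add total count to the shape and total exposure to the rate, giving Gamma(30, 18).
Posterior mean = α'/β' = 30/18 = 5/3.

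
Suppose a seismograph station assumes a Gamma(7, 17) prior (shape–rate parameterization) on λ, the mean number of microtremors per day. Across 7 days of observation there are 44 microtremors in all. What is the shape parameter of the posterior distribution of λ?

51

Total count 44 over total exposure 7 days.
Posterior: α' = 7 + 44 = 51, β' = 17 + 7 = 24.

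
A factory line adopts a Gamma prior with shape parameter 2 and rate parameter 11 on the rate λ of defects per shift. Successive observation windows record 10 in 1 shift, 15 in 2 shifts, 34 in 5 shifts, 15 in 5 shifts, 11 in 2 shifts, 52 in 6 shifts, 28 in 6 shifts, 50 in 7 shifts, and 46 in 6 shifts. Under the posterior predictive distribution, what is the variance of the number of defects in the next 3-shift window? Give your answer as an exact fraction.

Total count: 10 + 15 + 34 + 15 + 11 + 52 + 28 + 50 + 46 = 261.
Total exposure: 1 + 2 + 5 + 5 + 2 + 6 + 6 + 7 + 6 = 40 shifts.
Posterior: α' = 2 + 261 = 263, β' = 11 + 40 = 51.
The posterior predictive for a window of length T is Negative Binomial with variance T·α'·(β'+T)/β'² = 3·263·54/2601 = 4734/289.

4734/289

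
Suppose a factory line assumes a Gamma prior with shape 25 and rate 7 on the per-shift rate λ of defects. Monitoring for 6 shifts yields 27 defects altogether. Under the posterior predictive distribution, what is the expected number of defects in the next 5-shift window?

20

Total count 27 over total exposure 6 shifts.
Posterior: α' = 25 + 27 = 52, β' = 7 + 6 = 13.
Predictive mean over a 5-shift window = T·E[λ|data] = 5·52/13 = 20.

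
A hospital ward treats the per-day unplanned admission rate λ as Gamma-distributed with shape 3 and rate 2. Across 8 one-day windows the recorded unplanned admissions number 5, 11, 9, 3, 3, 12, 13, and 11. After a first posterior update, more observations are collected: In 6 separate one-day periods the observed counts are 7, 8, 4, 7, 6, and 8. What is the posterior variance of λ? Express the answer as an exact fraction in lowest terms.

55/128

Total count: 5 + 11 + 9 + 3 + 3 + 12 + 13 + 11 = 67.
Total exposure: 8 days.
After the first batch: Gamma(3 + 67, 2 + 8) = Gamma(70, 10).
Total count: 7 + 8 + 4 + 7 + 6 + 8 = 40.
Total exposure: 6 days.
After the second batch: Gamma(70 + 40, 10 + 6) = Gamma(110, 16).
Posterior variance = α'/β'² = 110/256 = 55/128.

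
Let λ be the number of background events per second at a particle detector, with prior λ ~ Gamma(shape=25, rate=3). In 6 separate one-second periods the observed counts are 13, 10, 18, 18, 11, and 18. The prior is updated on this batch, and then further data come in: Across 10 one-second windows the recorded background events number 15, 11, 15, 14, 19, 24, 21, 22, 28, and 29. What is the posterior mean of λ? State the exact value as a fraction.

Total count: 13 + 10 + 18 + 18 + 11 + 18 = 88.
Total exposure: 6 seconds.
After the first batch: Gamma(25 + 88, 3 + 6) = Gamma(113, 9).
Total count: 15 + 11 + 15 + 14 + 19 + 24 + 21 + 22 + 28 + 29 = 198.
Total exposure: 10 seconds.
After the second batch: Gamma(113 + 198, 9 + 10) = Gamma(311, 19).
Posterior mean = α'/β' = 311/19.

311/19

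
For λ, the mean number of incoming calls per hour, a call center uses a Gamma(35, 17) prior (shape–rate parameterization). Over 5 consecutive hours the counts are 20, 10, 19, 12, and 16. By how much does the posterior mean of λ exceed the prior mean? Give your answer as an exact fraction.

Total count: 20 + 10 + 19 + 12 + 16 = 77.
Total exposure: 5 hours.
By Gamma–Poisson conjugacy, the posterior is Gamma(α + Σx, β + Σt) = Gamma(35 + 77, 17 + 5) = Gamma(112, 22).
Posterior mean = 112/22 = 56/11; prior mean = 35/17 = 35/17. Difference = 56/11 − 35/17 = 567/187.

567/187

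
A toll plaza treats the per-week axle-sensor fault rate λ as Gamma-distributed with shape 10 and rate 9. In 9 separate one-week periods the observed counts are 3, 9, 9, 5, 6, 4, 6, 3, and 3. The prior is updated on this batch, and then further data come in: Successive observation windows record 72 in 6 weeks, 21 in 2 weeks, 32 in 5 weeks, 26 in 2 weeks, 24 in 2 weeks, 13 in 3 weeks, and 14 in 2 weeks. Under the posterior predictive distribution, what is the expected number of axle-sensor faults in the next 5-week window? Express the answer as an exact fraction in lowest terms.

Total count: 3 + 9 + 9 + 5 + 6 + 4 + 6 + 3 + 3 = 48.
Total exposure: 9 weeks.
After the first batch: Gamma(10 + 48, 9 + 9) = Gamma(58, 18).
Total count: 72 + 21 + 32 + 26 + 24 + 13 + 14 = 202.
Total exposure: 6 + 2 + 5 + 2 + 2 + 3 + 2 = 22 weeks.
After the second batch: Gamma(58 + 202, 18 + 22) = Gamma(260, 40).
Predictive mean over a 5-week window = T·E[λ|data] = 5·260/40 = 65/2.

65/2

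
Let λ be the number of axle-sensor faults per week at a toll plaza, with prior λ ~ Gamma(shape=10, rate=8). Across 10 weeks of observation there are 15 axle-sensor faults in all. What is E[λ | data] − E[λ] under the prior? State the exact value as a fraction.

Total count 15 over total exposure 10 weeks.
By Gamma–Poisson conjugacy, the posterior is Gamma(α + Σx, β + Σt) = Gamma(10 + 15, 8 + 10) = Gamma(25, 18).
Posterior mean = 25/18 = 25/18; prior mean = 10/8 = 5/4. Difference = 25/18 − 5/4 = 5/36.

5/36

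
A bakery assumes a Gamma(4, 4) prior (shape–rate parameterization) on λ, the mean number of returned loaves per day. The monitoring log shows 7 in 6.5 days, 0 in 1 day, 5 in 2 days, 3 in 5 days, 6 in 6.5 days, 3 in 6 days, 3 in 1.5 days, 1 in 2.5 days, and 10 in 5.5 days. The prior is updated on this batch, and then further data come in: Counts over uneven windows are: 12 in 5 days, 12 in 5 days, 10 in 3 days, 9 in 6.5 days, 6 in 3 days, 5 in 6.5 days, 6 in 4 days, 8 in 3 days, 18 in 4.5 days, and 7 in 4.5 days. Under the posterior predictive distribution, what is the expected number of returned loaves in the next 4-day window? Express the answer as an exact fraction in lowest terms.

120/19

Total count: 7 + 0 + 5 + 3 + 6 + 3 + 3 + 1 + 10 = 38.
Total exposure: 6.5 + 1 + 2 + 5 + 6.5 + 6 + 1.5 + 2.5 + 5.5 = 36.5 days.
After the first batch: Gamma(4 + 38, 4 + 36.5) = Gamma(42, 81/2).
Total count: 12 + 12 + 10 + 9 + 6 + 5 + 6 + 8 + 18 + 7 = 93.
Total exposure: 5 + 5 + 3 + 6.5 + 3 + 6.5 + 4 + 3 + 4.5 + 4.5 = 45 days.
After the second batch: Gamma(42 + 93, 81/2 + 45) = Gamma(135, 171/2).
Predictive mean over a 4-day window = T·E[λ|data] = 4·135/(171/2) = 120/19.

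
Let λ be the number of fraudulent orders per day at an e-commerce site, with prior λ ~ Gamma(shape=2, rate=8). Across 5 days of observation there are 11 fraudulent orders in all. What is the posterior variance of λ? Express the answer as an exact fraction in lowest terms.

Total count 11 over total exposure 5 days.
The Gamma prior is conjugate for the Poisson rate, so λ | data ~ Gamma(2+11, 8+5) = Gamma(13, 13).
Posterior variance = α'/β'² = 13/169 = 1/13.

1/13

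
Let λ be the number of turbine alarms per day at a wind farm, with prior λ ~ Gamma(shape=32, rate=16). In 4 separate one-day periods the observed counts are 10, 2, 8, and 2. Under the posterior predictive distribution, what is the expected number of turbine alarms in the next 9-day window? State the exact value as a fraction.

Total count: 10 + 2 + 8 + 2 = 22.
Total exposure: 4 days.
Gamma(α, β) with Poisson data over total exposure Σt gives posterior Gamma(α+Σx, β+Σt) = Gamma(54, 20).
Predictive mean over a 9-day window = T·E[λ|data] = 9·54/20 = 243/10.

243/10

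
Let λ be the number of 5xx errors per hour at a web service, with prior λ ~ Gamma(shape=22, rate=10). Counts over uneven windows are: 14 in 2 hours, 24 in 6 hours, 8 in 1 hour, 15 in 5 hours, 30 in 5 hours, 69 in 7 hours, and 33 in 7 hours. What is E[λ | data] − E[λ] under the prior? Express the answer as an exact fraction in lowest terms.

14/5

Total count: 14 + 24 + 8 + 15 + 30 + 69 + 33 = 193.
Total exposure: 2 + 6 + 1 + 5 + 5 + 7 + 7 = 33 hours.
The Gamma prior is conjugate for the Poisson rate, so λ | data ~ Gamma(22+193, 10+33) = Gamma(215, 43).
Posterior mean = 215/43 = 5; prior mean = 22/10 = 11/5. Difference = 5 − 11/5 = 14/5.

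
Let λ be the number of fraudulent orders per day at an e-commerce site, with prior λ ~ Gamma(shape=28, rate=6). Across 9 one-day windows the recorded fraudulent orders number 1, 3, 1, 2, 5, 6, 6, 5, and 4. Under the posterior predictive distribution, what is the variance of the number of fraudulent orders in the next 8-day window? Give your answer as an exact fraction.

11224/225

Total count: 1 + 3 + 1 + 2 + 5 + 6 + 6 + 5 + 4 = 33.
Total exposure: 9 days.
Posterior: α' = 28 + 33 = 61, β' = 6 + 9 = 15.
The posterior predictive for a window of length T is Negative Binomial with variance T·α'·(β'+T)/β'² = 8·61·23/225 = 11224/225.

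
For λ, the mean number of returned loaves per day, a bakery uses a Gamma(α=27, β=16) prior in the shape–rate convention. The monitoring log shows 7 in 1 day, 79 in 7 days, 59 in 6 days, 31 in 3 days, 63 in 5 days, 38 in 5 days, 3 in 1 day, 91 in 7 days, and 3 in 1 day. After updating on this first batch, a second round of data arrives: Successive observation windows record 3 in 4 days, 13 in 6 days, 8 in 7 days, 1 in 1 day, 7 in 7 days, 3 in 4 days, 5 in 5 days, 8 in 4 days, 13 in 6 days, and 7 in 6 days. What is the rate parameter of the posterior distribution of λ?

Total count: 7 + 79 + 59 + 31 + 63 + 38 + 3 + 91 + 3 = 374.
Total exposure: 1 + 7 + 6 + 3 + 5 + 5 + 1 + 7 + 1 = 36 days.
After the first batch: Gamma(27 + 374, 16 + 36) = Gamma(401, 52).
Total count: 3 + 13 + 8 + 1 + 7 + 3 + 5 + 8 + 13 + 7 = 68.
Total exposure: 4 + 6 + 7 + 1 + 7 + 4 + 5 + 4 + 6 + 6 = 50 days.
After the second batch: Gamma(401 + 68, 52 + 50) = Gamma(469, 102).

102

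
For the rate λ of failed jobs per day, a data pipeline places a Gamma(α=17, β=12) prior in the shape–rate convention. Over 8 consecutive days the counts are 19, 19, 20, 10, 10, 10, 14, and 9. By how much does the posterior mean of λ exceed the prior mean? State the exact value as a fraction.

Total count: 19 + 19 + 20 + 10 + 10 + 10 + 14 + 9 = 111.
Total exposure: 8 days.
Posterior: α' = 17 + 111 = 128, β' = 12 + 8 = 20.
Posterior mean = 128/20 = 32/5; prior mean = 17/12 = 17/12. Difference = 32/5 − 17/12 = 299/60.

299/60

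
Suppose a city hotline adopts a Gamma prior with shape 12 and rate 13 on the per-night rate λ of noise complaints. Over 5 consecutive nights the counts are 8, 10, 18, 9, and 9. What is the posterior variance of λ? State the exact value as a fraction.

11/54

Total count: 8 + 10 + 18 + 9 + 9 = 54.
Total exposure: 5 nights.
The Gamma prior is conjugate for the Poisson rate, so λ | data ~ Gamma(12+54, 13+5) = Gamma(66, 18).
Posterior variance = α'/β'² = 66/324 = 11/54.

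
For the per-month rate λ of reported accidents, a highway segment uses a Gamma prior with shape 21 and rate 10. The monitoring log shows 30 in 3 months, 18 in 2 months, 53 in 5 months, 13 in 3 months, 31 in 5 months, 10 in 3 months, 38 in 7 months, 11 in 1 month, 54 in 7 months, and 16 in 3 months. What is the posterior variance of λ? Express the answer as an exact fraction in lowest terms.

295/2401

Total count: 30 + 18 + 53 + 13 + 31 + 10 + 38 + 11 + 54 + 16 = 274.
Total exposure: 3 + 2 + 5 + 3 + 5 + 3 + 7 + 1 + 7 + 3 = 39 months.
By Gamma–Poisson conjugacy, the posterior is Gamma(α + Σx, β + Σt) = Gamma(21 + 274, 10 + 39) = Gamma(295, 49).
Posterior variance = α'/β'² = 295/2401.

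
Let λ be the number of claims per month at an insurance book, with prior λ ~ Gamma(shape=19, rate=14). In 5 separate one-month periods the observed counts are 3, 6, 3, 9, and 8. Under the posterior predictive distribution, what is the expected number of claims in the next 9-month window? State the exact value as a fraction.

432/19

Total count: 3 + 6 + 3 + 9 + 8 = 29.
Total exposure: 5 months.
The Gamma prior is conjugate for the Poisson rate, so λ | data ~ Gamma(19+29, 14+5) = Gamma(48, 19).
Predictive mean over a 9-month window = T·E[λ|data] = 9·48/19 = 432/19.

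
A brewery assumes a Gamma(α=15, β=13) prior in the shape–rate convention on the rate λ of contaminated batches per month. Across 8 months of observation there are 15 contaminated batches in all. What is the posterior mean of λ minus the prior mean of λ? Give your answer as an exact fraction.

Total count 15 over total exposure 8 months.
The Gamma prior is conjugate for the Poisson rate, so λ | data ~ Gamma(15+15, 13+8) = Gamma(30, 21).
Posterior mean = 30/21 = 10/7; prior mean = 15/13 = 15/13. Difference = 10/7 − 15/13 = 25/91.

25/91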